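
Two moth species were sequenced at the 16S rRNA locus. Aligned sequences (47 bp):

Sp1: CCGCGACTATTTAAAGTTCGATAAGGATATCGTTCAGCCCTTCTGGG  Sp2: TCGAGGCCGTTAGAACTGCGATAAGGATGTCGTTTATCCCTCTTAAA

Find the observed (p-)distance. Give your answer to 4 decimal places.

The sequences differ at 17 of 47 positions.
p = 17/47 = 0.361702… ≈ 0.3617 (to 4 d.p.).

0.3617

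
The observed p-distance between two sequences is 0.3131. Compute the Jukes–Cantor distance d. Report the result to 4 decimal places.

0.4053

d = −(3/4) ln(1 − 4p/3) = −0.75 ln(1 − 0.417467) = −0.75 ln(0.582533)
  = −0.75 × (-0.540369) = 0.405277 substitutions/site.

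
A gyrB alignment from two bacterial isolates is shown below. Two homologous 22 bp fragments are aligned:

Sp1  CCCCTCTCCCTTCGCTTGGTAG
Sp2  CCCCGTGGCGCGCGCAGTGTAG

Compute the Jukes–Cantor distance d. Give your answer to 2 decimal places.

0.70

The sequences differ at 10 of 22 sites (5, 6, 7, 8, 10, 11, 12, 16, 17, 18), so p = 10/22 ≈ 0.454545.
d = −(3/4) ln(1 − 4p/3) = −0.75 ln(1 − 0.60606) = −0.75 ln(0.39394)
  = −0.75 × (-0.931557) = 0.698668 substitutions/site.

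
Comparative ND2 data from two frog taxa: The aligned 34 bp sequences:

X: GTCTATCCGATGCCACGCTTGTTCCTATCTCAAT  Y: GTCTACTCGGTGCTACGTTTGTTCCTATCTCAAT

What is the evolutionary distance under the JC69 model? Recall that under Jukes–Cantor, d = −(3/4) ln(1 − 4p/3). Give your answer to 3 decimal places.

0.164

The sequences differ at 5 of 34 sites (6, 7, 10, 14, 18), so p = 5/34 ≈ 0.147059.
d = −(3/4) ln(1 − 4p/3) = −0.75 ln(1 − 0.196079) = −0.75 ln(0.803921)
  = −0.75 × (-0.218254) = 0.163691 substitutions/site.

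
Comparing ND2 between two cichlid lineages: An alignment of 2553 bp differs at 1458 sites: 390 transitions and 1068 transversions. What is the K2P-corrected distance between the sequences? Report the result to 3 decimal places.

1.096

P = 390/2553 ≈ 0.152761 and Q = 1068/2553 ≈ 0.418331.
Under the Kimura two-parameter model, d = −½ ln(1 − 2P − Q) − ¼ ln(1 − 2Q).
1 − 2P − Q = 0.276147, giving −½ ln(0.276147) = 0.643411.
1 − 2Q = 0.163338, giving −¼ ln(0.163338) = 0.452983.
d = 0.643411 + 0.452983 = 1.096394.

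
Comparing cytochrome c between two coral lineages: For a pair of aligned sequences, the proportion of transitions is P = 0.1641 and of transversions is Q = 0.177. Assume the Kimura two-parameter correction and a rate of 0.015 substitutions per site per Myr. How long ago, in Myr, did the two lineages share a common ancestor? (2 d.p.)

15.37

Under the Kimura two-parameter model, d = −½ ln(1 − 2P − Q) − ¼ ln(1 − 2Q).
1 − 2P − Q = 0.4948, giving −½ ln(0.4948) = 0.351801.
1 − 2Q = 0.646, giving −¼ ln(0.646) = 0.109239.
d = 0.351801 + 0.109239 = 0.461040.
Under a molecular clock d = 2μt, so t = d/(2μ) = 0.461040 / (2 × 0.015) = 15.37 Myr.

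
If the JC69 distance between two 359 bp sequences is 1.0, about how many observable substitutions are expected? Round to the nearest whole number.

198

Invert JC69: p = (3/4)(1 − e^(−4d/3)) = 0.75 × (1 − e^(-1.333333)) = 0.75 × (1 − 0.263597) = 0.552302.
Expected differing sites = pL ≈ 0.552302 × 359 = 198.276418 ≈ 198.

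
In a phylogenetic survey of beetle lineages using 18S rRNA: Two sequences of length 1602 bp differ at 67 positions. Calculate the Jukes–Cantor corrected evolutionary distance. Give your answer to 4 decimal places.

p = 67/1602 ≈ 0.041823.
d = −(3/4) ln(1 − 4p/3) = −0.75 ln(1 − 0.055764) = −0.75 ln(0.944236)
  = −0.75 × (-0.057379) = 0.043034 substitutions/site.

0.0430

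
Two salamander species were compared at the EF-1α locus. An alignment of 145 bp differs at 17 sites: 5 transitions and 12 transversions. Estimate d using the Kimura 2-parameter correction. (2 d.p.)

P = 5/145 ≈ 0.034483 and Q = 12/145 ≈ 0.082759.
Under the Kimura two-parameter model, d = −½ ln(1 − 2P − Q) − ¼ ln(1 − 2Q).
1 − 2P − Q = 0.848275, giving −½ ln(0.848275) = 0.082275.
1 − 2Q = 0.834482, giving −¼ ln(0.834482) = 0.045236.
d = 0.082275 + 0.045236 = 0.127511.

0.13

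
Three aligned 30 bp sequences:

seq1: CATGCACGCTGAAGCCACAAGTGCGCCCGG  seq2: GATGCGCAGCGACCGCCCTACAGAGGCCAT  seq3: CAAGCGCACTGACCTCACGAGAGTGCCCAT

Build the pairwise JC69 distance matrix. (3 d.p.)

seq1–seq2: 16/30 sites differ → p ≈ 0.533333, d = −0.75 ln(1 − 0.711111) = 0.931285 ≈ 0.931.
seq1–seq3: 11/30 sites differ → p ≈ 0.366667, d = −0.75 ln(1 − 0.488889) = 0.503376 ≈ 0.503.
seq2–seq3: 10/30 sites differ → p ≈ 0.333333, d = −0.75 ln(1 − 0.444444) = 0.440839 ≈ 0.441.

d(seq1,seq2) = 0.931, d(seq1,seq3) = 0.503, d(seq2,seq3) = 0.441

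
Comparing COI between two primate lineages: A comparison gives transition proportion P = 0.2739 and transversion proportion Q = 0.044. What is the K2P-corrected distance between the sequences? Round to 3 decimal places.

Under the Kimura two-parameter model, d = −½ ln(1 − 2P − Q) − ¼ ln(1 − 2Q).
1 − 2P − Q = 0.4082, giving −½ ln(0.4082) = 0.447999.
1 − 2Q = 0.912, giving −¼ ln(0.912) = 0.023029.
d = 0.447999 + 0.023029 = 0.471028.

0.471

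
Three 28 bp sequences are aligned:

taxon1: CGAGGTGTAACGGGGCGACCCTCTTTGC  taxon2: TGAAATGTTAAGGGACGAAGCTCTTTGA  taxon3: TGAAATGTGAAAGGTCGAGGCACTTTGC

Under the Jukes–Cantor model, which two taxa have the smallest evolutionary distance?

taxon1–taxon2: 9/28 differ, p = 0.321, d = 0.420.
taxon1–taxon3: 10/28 differ, p = 0.357, d = 0.485.
taxon2–taxon3: 6/28 differ, p = 0.214, d = 0.252.
The smallest distance is between taxon2 and taxon3.

taxon2 and taxon3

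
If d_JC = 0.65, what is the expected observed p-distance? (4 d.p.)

p = (3/4)(1 − e^(−4d/3)) = 0.75 × (1 − e^(-0.866667)) = 0.75 × (1 − 0.420350) = 0.434738.

0.4347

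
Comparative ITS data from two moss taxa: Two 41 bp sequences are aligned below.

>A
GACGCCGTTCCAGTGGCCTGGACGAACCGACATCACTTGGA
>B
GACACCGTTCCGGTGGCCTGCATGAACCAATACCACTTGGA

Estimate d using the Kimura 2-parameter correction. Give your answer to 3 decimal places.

0.203

Of 41 sites, 6 differences are transitions and 1 are transversions, so P = 6/41 ≈ 0.146341 and Q = 1/41 ≈ 0.02439.
Under the Kimura two-parameter model, d = −½ ln(1 − 2P − Q) − ¼ ln(1 − 2Q).
1 − 2P − Q = 0.682928, giving −½ ln(0.682928) = 0.190683.
1 − 2Q = 0.95122, giving −¼ ln(0.95122) = 0.012502.
d = 0.190683 + 0.012502 = 0.203185.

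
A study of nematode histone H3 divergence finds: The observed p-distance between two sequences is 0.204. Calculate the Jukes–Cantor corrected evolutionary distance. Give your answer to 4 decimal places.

0.2381

d = −(3/4) ln(1 − 4p/3) = −0.75 ln(1 − 0.272) = −0.75 ln(0.728)
  = −0.75 × (-0.317454) = 0.238091 substitutions/site.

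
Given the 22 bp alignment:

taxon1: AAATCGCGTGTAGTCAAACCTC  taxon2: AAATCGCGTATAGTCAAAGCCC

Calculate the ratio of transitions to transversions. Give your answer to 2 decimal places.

Transitions are A↔G and C↔T; transversions are all other mismatches.
Transitions: 2. Transversions: 1.
R = 2/1 = 2.00.

2.00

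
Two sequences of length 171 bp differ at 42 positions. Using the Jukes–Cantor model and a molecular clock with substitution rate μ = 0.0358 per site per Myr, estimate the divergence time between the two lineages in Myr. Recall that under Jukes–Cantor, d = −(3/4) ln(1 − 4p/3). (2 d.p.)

p = 42/171 ≈ 0.245614.
d = −(3/4) ln(1 − 4p/3) = −0.75 ln(1 − 0.327485) = −0.75 ln(0.672515)
  = −0.75 × (-0.396731) = 0.297548 substitutions/site.
Under a molecular clock d = 2μt, so t = d/(2μ) = 0.297548 / (2 × 0.0358) = 4.16 Myr.

4.16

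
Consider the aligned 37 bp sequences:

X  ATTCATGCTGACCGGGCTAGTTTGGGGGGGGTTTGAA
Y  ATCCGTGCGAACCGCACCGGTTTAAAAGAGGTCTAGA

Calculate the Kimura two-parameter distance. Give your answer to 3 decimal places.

0.861

Of 37 sites, 14 differences are transitions and 2 are transversions, so P = 14/37 ≈ 0.378378 and Q = 2/37 ≈ 0.054054.
Under the Kimura two-parameter model, d = −½ ln(1 − 2P − Q) − ¼ ln(1 − 2Q).
1 − 2P − Q = 0.18919, giving −½ ln(0.18919) = 0.832502.
1 − 2Q = 0.891892, giving −¼ ln(0.891892) = 0.028603.
d = 0.832502 + 0.028603 = 0.861105.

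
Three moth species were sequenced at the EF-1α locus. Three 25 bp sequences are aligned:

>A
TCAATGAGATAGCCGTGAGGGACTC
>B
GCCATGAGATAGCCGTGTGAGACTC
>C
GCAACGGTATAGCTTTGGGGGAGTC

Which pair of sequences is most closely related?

A–B: 4/25 differ, p = 0.160, d = 0.180.
A–C: 8/25 differ, p = 0.320, d = 0.417.
B–C: 9/25 differ, p = 0.360, d = 0.490.
The smallest distance is between A and B.

A and B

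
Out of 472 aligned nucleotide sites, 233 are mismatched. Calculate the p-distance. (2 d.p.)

p = 233/472 = 0.493644… ≈ 0.49 (to 2 d.p.).

0.49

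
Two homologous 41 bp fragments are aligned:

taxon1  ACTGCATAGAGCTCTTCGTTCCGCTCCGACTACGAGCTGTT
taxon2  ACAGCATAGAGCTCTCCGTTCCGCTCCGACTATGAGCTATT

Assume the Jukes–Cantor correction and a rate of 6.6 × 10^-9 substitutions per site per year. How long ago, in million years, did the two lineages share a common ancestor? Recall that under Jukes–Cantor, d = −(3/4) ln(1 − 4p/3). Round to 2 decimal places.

7.92

The sequences differ at 4 of 41 sites (3, 16, 33, 39), so p = 4/41 ≈ 0.097561.
d = −(3/4) ln(1 − 4p/3) = −0.75 ln(1 − 0.130081) = −0.75 ln(0.869919)
  = −0.75 × (-0.139355) = 0.104516 substitutions/site.
Under a molecular clock d = 2μt, so t = d/(2μ) = 0.104516 / (2 × 6.6 × 10^-9) = 7.92 million years.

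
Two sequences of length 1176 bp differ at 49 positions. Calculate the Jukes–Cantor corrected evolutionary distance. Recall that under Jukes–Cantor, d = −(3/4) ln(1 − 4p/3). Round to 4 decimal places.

0.0429

p = 49/1176 ≈ 0.041667.
d = −(3/4) ln(1 − 4p/3) = −0.75 ln(1 − 0.055556) = −0.75 ln(0.944444)
  = −0.75 × (-0.057159) = 0.042869 substitutions/site.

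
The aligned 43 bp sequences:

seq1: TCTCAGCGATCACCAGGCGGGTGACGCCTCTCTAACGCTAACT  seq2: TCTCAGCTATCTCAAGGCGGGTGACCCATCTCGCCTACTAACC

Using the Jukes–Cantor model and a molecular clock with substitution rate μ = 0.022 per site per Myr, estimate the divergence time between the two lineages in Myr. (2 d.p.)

7.11

The sequences differ at 11 of 43 sites, so p = 11/43 ≈ 0.255814.
d = −(3/4) ln(1 − 4p/3) = −0.75 ln(1 − 0.341085) = −0.75 ln(0.658915)
  = −0.75 × (-0.417161) = 0.312871 substitutions/site.
Under a molecular clock d = 2μt, so t = d/(2μ) = 0.312871 / (2 × 0.022) = 7.11 Myr.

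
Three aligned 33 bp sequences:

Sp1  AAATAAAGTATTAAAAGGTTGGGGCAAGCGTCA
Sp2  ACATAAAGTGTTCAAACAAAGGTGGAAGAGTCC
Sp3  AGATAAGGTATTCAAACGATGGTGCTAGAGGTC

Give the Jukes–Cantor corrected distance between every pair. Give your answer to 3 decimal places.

Sp1–Sp2: 11/33 sites differ → p ≈ 0.333333, d = −0.75 ln(1 − 0.444444) = 0.440839 ≈ 0.441.
Sp1–Sp3: 11/33 sites differ → p ≈ 0.333333, d = −0.75 ln(1 − 0.444444) = 0.440839 ≈ 0.441.
Sp2–Sp3: 9/33 sites differ → p ≈ 0.272727, d = −0.75 ln(1 − 0.363636) = 0.338988 ≈ 0.339.

d(Sp1,Sp2) = 0.441, d(Sp1,Sp3) = 0.441, d(Sp2,Sp3) = 0.339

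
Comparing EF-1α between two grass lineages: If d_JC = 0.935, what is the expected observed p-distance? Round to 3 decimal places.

p = (3/4)(1 − e^(−4d/3)) = 0.75 × (1 − e^(-1.246667)) = 0.75 × (1 − 0.287461) = 0.534404.

0.534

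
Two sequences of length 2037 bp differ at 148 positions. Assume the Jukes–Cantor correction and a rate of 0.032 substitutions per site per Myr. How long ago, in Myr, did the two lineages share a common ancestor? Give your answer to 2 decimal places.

p = 148/2037 ≈ 0.072656.
d = −(3/4) ln(1 − 4p/3) = −0.75 ln(1 − 0.096875) = −0.75 ln(0.903125)
  = −0.75 × (-0.101894) = 0.076421 substitutions/site.
Under a molecular clock d = 2μt, so t = d/(2μ) = 0.076421 / (2 × 0.032) = 1.19 Myr.

1.19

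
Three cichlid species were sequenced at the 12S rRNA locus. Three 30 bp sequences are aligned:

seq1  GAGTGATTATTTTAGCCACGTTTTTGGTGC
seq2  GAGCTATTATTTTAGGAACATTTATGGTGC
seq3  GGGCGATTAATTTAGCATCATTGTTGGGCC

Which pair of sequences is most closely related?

seq1 and seq2

seq1–seq2: 6/30 differ, p = 0.200, d = 0.233.
seq1–seq3: 9/30 differ, p = 0.300, d = 0.383.
seq2–seq3: 9/30 differ, p = 0.300, d = 0.383.
The smallest distance is between seq1 and seq2.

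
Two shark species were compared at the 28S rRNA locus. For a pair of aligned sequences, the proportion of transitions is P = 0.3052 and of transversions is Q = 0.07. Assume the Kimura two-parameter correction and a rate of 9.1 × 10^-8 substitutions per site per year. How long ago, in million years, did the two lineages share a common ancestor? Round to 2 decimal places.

3.34

Under the Kimura two-parameter model, d = −½ ln(1 − 2P − Q) − ¼ ln(1 − 2Q).
1 − 2P − Q = 0.3196, giving −½ ln(0.3196) = 0.570343.
1 − 2Q = 0.86, giving −¼ ln(0.86) = 0.037706.
d = 0.570343 + 0.037706 = 0.608049.
Under a molecular clock d = 2μt, so t = d/(2μ) = 0.608049 / (2 × 9.1 × 10^-8) = 3.34 million years.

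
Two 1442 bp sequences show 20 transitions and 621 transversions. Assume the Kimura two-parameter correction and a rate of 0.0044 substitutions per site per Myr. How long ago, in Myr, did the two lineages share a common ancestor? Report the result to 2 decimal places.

90.96

P = 20/1442 ≈ 0.01387 and Q = 621/1442 ≈ 0.430652.
Under the Kimura two-parameter model, d = −½ ln(1 − 2P − Q) − ¼ ln(1 − 2Q).
1 − 2P − Q = 0.541608, giving −½ ln(0.541608) = 0.306606.
1 − 2Q = 0.138696, giving −¼ ln(0.138696) = 0.493868.
d = 0.306606 + 0.493868 = 0.800474.
Under a molecular clock d = 2μt, so t = d/(2μ) = 0.800474 / (2 × 0.0044) = 90.96 Myr.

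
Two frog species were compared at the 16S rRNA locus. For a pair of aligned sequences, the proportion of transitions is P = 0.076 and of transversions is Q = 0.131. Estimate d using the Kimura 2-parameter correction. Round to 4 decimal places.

0.2423

Under the Kimura two-parameter model, d = −½ ln(1 − 2P − Q) − ¼ ln(1 − 2Q).
1 − 2P − Q = 0.717, giving −½ ln(0.717) = 0.166340.
1 − 2Q = 0.738, giving −¼ ln(0.738) = 0.075953.
d = 0.166340 + 0.075953 = 0.242293.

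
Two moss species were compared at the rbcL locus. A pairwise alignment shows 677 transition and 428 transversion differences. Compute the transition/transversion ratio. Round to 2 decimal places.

1.58

R = 677/428 = 1.581775… ≈ 1.58 (to 2 d.p.).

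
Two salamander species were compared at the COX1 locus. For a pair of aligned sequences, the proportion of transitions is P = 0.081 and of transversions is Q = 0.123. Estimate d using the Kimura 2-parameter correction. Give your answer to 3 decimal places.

0.238

Under the Kimura two-parameter model, d = −½ ln(1 − 2P − Q) − ¼ ln(1 − 2Q).
1 − 2P − Q = 0.715, giving −½ ln(0.715) = 0.167736.
1 − 2Q = 0.754, giving −¼ ln(0.754) = 0.070591.
d = 0.167736 + 0.070591 = 0.238327.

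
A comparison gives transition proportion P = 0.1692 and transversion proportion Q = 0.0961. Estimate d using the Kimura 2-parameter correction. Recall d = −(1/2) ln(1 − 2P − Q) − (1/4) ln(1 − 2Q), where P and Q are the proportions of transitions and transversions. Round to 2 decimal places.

Under the Kimura two-parameter model, d = −½ ln(1 − 2P − Q) − ¼ ln(1 − 2Q).
1 − 2P − Q = 0.5655, giving −½ ln(0.5655) = 0.285022.
1 − 2Q = 0.8078, giving −¼ ln(0.8078) = 0.053360.
d = 0.285022 + 0.053360 = 0.338382.

0.34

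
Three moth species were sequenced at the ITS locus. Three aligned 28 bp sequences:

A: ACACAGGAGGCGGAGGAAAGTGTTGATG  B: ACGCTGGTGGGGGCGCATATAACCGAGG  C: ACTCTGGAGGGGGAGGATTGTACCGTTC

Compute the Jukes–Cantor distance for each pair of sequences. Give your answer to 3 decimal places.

A–B: 13/28 sites differ → p ≈ 0.464286, d = −0.75 ln(1 − 0.619048) = 0.723811 ≈ 0.724.
A–C: 10/28 sites differ → p ≈ 0.357143, d = −0.75 ln(1 − 0.476191) = 0.484971 ≈ 0.485.
B–C: 10/28 sites differ → p ≈ 0.357143, d = −0.75 ln(1 − 0.476191) = 0.484971 ≈ 0.485.

d(A,B) = 0.724, d(A,C) = 0.485, d(B,C) = 0.485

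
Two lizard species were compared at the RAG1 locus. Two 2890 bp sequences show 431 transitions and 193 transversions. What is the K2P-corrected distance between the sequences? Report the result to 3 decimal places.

0.263

P = 431/2890 ≈ 0.149135 and Q = 193/2890 ≈ 0.066782.
Under the Kimura two-parameter model, d = −½ ln(1 − 2P − Q) − ¼ ln(1 − 2Q).
1 − 2P − Q = 0.634948, giving −½ ln(0.634948) = 0.227106.
1 − 2Q = 0.866436, giving −¼ ln(0.866436) = 0.035842.
d = 0.227106 + 0.035842 = 0.262948.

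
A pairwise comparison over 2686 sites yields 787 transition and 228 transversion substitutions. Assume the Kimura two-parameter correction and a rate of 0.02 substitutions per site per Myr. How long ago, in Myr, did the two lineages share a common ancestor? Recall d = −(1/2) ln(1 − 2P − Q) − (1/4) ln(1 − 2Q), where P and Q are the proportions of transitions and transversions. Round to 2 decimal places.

P = 787/2686 ≈ 0.293001 and Q = 228/2686 ≈ 0.084885.
Under the Kimura two-parameter model, d = −½ ln(1 − 2P − Q) − ¼ ln(1 − 2Q).
1 − 2P − Q = 0.329113, giving −½ ln(0.329113) = 0.555677.
1 − 2Q = 0.83023, giving −¼ ln(0.83023) = 0.046513.
d = 0.555677 + 0.046513 = 0.602190.
Under a molecular clock d = 2μt, so t = d/(2μ) = 0.602190 / (2 × 0.02) = 15.05 Myr.

15.05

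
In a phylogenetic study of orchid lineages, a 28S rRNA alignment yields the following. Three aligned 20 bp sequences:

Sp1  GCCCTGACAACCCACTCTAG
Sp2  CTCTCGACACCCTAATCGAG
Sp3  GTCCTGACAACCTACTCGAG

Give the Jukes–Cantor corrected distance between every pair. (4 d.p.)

Sp1–Sp2: 8/20 sites differ → p = 0.4, d = −0.75 ln(1 − 0.533333) = 0.571605 ≈ 0.5716.
Sp1–Sp3: 3/20 sites differ → p = 0.15, d = −0.75 ln(1 − 0.2) = 0.167358 ≈ 0.1674.
Sp2–Sp3: 5/20 sites differ → p = 0.25, d = −0.75 ln(1 − 0.333333) = 0.304098 ≈ 0.3041.

d(Sp1,Sp2) = 0.5716, d(Sp1,Sp3) = 0.1674, d(Sp2,Sp3) = 0.3041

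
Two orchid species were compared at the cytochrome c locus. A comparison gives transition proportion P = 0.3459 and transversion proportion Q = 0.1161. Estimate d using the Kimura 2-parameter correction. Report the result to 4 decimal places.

Under the Kimura two-parameter model, d = −½ ln(1 − 2P − Q) − ¼ ln(1 − 2Q).
1 − 2P − Q = 0.1921, giving −½ ln(0.1921) = 0.824870.
1 − 2Q = 0.7678, giving −¼ ln(0.7678) = 0.066056.
d = 0.824870 + 0.066056 = 0.890926.

0.8909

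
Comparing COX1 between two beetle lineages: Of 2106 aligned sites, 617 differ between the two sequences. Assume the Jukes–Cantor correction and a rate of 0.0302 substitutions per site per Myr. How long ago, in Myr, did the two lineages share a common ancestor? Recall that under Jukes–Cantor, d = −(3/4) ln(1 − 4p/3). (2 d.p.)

p = 617/2106 ≈ 0.292972.
d = −(3/4) ln(1 − 4p/3) = −0.75 ln(1 − 0.390629) = −0.75 ln(0.609371)
  = −0.75 × (-0.495328) = 0.371496 substitutions/site.
Under a molecular clock d = 2μt, so t = d/(2μ) = 0.371496 / (2 × 0.0302) = 6.15 Myr.

6.15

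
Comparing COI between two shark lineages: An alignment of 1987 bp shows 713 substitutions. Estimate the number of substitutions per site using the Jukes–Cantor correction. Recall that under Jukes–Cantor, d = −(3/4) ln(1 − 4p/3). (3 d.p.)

0.488

p = 713/1987 ≈ 0.358832.
d = −(3/4) ln(1 − 4p/3) = −0.75 ln(1 − 0.478443) = −0.75 ln(0.521557)
  = −0.75 × (-0.650937) = 0.488203 substitutions/site.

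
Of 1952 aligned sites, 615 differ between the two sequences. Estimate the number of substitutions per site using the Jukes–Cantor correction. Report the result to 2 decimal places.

0.41

p = 615/1952 ≈ 0.315061.
d = −(3/4) ln(1 − 4p/3) = −0.75 ln(1 − 0.420081) = −0.75 ln(0.579919)
  = −0.75 × (-0.544867) = 0.408650 substitutions/site.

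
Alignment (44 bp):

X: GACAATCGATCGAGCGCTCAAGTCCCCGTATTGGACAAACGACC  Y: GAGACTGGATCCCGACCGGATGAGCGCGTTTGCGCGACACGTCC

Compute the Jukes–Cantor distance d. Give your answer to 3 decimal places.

The sequences differ at 20 of 44 sites, so p = 20/44 ≈ 0.454545.
d = −(3/4) ln(1 − 4p/3) = −0.75 ln(1 − 0.60606) = −0.75 ln(0.39394)
  = −0.75 × (-0.931557) = 0.698668 substitutions/site.

0.699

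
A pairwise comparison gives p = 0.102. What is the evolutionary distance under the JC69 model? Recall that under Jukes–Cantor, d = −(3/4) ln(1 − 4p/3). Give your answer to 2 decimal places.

d = −(3/4) ln(1 − 4p/3) = −0.75 ln(1 − 0.136) = −0.75 ln(0.864)
  = −0.75 × (-0.146183) = 0.109637 substitutions/site.

0.11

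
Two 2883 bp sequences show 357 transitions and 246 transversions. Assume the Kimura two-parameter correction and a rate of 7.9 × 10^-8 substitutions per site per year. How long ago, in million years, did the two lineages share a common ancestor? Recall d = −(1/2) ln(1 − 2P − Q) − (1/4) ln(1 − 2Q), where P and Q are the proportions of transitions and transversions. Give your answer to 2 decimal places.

P = 357/2883 ≈ 0.123829 and Q = 246/2883 ≈ 0.085328.
Under the Kimura two-parameter model, d = −½ ln(1 − 2P − Q) − ¼ ln(1 − 2Q).
1 − 2P − Q = 0.667014, giving −½ ln(0.667014) = 0.202472.
1 − 2Q = 0.829344, giving −¼ ln(0.829344) = 0.046780.
d = 0.202472 + 0.046780 = 0.249252.
Under a molecular clock d = 2μt, so t = d/(2μ) = 0.249252 / (2 × 7.9 × 10^-8) = 1.58 million years.

1.58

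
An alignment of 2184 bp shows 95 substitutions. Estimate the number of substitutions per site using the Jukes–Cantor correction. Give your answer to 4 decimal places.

p = 95/2184 ≈ 0.043498.
d = −(3/4) ln(1 − 4p/3) = −0.75 ln(1 − 0.057997) = −0.75 ln(0.942003)
  = −0.75 × (-0.059747) = 0.044810 substitutions/site.

0.0448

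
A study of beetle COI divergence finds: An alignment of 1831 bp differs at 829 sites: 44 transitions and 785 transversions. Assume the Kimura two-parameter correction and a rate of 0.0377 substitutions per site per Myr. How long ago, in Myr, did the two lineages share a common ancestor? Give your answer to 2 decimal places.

P = 44/1831 ≈ 0.024031 and Q = 785/1831 ≈ 0.428727.
Under the Kimura two-parameter model, d = −½ ln(1 − 2P − Q) − ¼ ln(1 − 2Q).
1 − 2P − Q = 0.523211, giving −½ ln(0.523211) = 0.323885.
1 − 2Q = 0.142546, giving −¼ ln(0.142546) = 0.487023.
d = 0.323885 + 0.487023 = 0.810908.
Under a molecular clock d = 2μt, so t = d/(2μ) = 0.810908 / (2 × 0.0377) = 10.75 Myr.

10.75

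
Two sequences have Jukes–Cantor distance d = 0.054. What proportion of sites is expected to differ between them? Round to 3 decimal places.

0.052

p = (3/4)(1 − e^(−4d/3)) = 0.75 × (1 − e^(-0.072)) = 0.75 × (1 − 0.930531) = 0.052102.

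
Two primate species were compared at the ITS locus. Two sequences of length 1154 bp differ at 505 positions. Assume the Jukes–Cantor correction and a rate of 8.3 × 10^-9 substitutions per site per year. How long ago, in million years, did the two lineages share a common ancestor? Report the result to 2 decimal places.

39.57

p = 505/1154 ≈ 0.437608.
d = −(3/4) ln(1 − 4p/3) = −0.75 ln(1 − 0.583477) = −0.75 ln(0.416523)
  = −0.75 × (-0.875814) = 0.656861 substitutions/site.
Under a molecular clock d = 2μt, so t = d/(2μ) = 0.656861 / (2 × 8.3 × 10^-9) = 39.57 million years.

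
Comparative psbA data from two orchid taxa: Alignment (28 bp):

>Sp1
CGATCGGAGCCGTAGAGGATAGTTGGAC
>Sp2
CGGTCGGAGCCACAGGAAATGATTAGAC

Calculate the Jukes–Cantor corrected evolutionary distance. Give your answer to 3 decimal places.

The sequences differ at 9 of 28 sites (3, 12, 13, 16, 17, 18, 21, 22, 25), so p = 9/28 ≈ 0.321429.
d = −(3/4) ln(1 − 4p/3) = −0.75 ln(1 − 0.428572) = −0.75 ln(0.571428)
  = −0.75 × (-0.559617) = 0.419713 substitutions/site.

0.420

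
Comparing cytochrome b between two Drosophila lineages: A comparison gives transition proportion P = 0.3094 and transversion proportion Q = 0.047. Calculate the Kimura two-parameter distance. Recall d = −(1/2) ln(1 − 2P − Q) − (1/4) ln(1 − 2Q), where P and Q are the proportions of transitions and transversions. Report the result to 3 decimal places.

0.573

Under the Kimura two-parameter model, d = −½ ln(1 − 2P − Q) − ¼ ln(1 − 2Q).
1 − 2P − Q = 0.3342, giving −½ ln(0.3342) = 0.548008.
1 − 2Q = 0.906, giving −¼ ln(0.906) = 0.024679.
d = 0.548008 + 0.024679 = 0.572687.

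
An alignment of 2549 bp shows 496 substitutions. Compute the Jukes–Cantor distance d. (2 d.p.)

p = 496/2549 ≈ 0.194586.
d = −(3/4) ln(1 − 4p/3) = −0.75 ln(1 − 0.259448) = −0.75 ln(0.740552)
  = −0.75 × (-0.300359) = 0.225269 substitutions/site.

0.23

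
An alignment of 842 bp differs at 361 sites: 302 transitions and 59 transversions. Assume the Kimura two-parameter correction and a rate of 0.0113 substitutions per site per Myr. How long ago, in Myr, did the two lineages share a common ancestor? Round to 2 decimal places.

35.93

P = 302/842 ≈ 0.35867 and Q = 59/842 ≈ 0.070071.
Under the Kimura two-parameter model, d = −½ ln(1 − 2P − Q) − ¼ ln(1 − 2Q).
1 − 2P − Q = 0.212589, giving −½ ln(0.212589) = 0.774197.
1 − 2Q = 0.859858, giving −¼ ln(0.859858) = 0.037747.
d = 0.774197 + 0.037747 = 0.811944.
Under a molecular clock d = 2μt, so t = d/(2μ) = 0.811944 / (2 × 0.0113) = 35.93 Myr.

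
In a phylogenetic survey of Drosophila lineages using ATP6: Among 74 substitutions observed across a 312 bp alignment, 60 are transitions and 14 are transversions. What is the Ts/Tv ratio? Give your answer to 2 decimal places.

4.29

R = 60/14 = 4.285714… ≈ 4.29 (to 2 d.p.).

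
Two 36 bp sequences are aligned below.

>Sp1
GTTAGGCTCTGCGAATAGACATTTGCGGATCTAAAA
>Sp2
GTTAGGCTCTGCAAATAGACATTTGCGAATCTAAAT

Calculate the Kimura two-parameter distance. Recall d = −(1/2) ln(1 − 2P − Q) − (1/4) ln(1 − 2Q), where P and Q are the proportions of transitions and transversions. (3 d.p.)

Of 36 sites, 2 differences are transitions and 1 are transversions, so P = 2/36 ≈ 0.055556 and Q = 1/36 ≈ 0.027778.
Under the Kimura two-parameter model, d = −½ ln(1 − 2P − Q) − ¼ ln(1 − 2Q).
1 − 2P − Q = 0.86111, giving −½ ln(0.86111) = 0.074767.
1 − 2Q = 0.944444, giving −¼ ln(0.944444) = 0.014290.
d = 0.074767 + 0.014290 = 0.089057.

0.089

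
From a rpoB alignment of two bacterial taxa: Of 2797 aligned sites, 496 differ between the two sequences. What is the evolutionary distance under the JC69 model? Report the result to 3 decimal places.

0.202

p = 496/2797 ≈ 0.177333.
d = −(3/4) ln(1 − 4p/3) = −0.75 ln(1 − 0.236444) = −0.75 ln(0.763556)
  = −0.75 × (-0.269769) = 0.202327 substitutions/site.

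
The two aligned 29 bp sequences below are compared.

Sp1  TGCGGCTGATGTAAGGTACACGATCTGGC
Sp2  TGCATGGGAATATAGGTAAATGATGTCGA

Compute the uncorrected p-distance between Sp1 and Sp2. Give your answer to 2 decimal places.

The sequences differ at 13 of 29 positions.
p = 13/29 = 0.448275… ≈ 0.45 (to 2 d.p.).

0.45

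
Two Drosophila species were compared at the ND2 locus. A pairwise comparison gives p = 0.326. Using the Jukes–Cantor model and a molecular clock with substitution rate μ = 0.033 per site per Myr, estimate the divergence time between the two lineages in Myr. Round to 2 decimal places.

6.48

d = −(3/4) ln(1 − 4p/3) = −0.75 ln(1 − 0.434667) = −0.75 ln(0.565333)
  = −0.75 × (-0.570340) = 0.427755 substitutions/site.
Under a molecular clock d = 2μt, so t = d/(2μ) = 0.427755 / (2 × 0.033) = 6.48 Myr.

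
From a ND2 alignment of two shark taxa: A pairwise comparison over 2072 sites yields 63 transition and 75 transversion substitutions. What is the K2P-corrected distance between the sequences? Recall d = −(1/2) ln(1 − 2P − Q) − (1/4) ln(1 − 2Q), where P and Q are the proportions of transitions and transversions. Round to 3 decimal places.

0.070

P = 63/2072 ≈ 0.030405 and Q = 75/2072 ≈ 0.036197.
Under the Kimura two-parameter model, d = −½ ln(1 − 2P − Q) − ¼ ln(1 − 2Q).
1 − 2P − Q = 0.902993, giving −½ ln(0.902993) = 0.051020.
1 − 2Q = 0.927606, giving −¼ ln(0.927606) = 0.018787.
d = 0.051020 + 0.018787 = 0.069807.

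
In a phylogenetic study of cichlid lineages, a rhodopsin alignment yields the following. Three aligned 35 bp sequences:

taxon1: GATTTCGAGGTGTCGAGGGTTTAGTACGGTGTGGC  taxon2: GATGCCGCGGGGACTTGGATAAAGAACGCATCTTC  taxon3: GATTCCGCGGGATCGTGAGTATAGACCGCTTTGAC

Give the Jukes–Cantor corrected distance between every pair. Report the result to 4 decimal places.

d(taxon1,taxon2) = 0.7823, d(taxon1,taxon3) = 0.4582, d(taxon2,taxon3) = 0.4582

taxon1–taxon2: 17/35 sites differ → p ≈ 0.485714, d = −0.75 ln(1 − 0.647619) = 0.782282 ≈ 0.7823.
taxon1–taxon3: 12/35 sites differ → p ≈ 0.342857, d = −0.75 ln(1 − 0.457143) = 0.458182 ≈ 0.4582.
taxon2–taxon3: 12/35 sites differ → p ≈ 0.342857, d = −0.75 ln(1 − 0.457143) = 0.458182 ≈ 0.4582.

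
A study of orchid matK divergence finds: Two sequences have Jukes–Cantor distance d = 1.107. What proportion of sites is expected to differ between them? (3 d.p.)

p = (3/4)(1 − e^(−4d/3)) = 0.75 × (1 − e^(-1.476)) = 0.75 × (1 − 0.228550) = 0.578588.

0.579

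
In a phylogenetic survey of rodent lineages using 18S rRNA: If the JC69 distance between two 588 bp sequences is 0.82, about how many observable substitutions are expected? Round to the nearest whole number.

293

Invert JC69: p = (3/4)(1 − e^(−4d/3)) = 0.75 × (1 − e^(-1.093333)) = 0.75 × (1 − 0.335098) = 0.498677.
Expected differing sites = pL ≈ 0.498677 × 588 = 293.222076 ≈ 293.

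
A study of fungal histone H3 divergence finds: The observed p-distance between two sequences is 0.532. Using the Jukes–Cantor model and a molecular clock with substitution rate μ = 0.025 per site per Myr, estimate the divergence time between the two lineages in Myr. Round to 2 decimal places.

18.53

d = −(3/4) ln(1 − 4p/3) = −0.75 ln(1 − 0.709333) = −0.75 ln(0.290667)
  = −0.75 × (-1.235577) = 0.926683 substitutions/site.
Under a molecular clock d = 2μt, so t = d/(2μ) = 0.926683 / (2 × 0.025) = 18.53 Myr.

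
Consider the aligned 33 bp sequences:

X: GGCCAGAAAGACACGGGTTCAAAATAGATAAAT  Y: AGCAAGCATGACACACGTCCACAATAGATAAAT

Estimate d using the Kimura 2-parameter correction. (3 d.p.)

Of 33 sites, 3 differences are transitions and 5 are transversions, so P = 3/33 ≈ 0.090909 and Q = 5/33 ≈ 0.151515.
Under the Kimura two-parameter model, d = −½ ln(1 − 2P − Q) − ¼ ln(1 − 2Q).
1 − 2P − Q = 0.666667, giving −½ ln(0.666667) = 0.202732.
1 − 2Q = 0.69697, giving −¼ ln(0.69697) = 0.090253.
d = 0.202732 + 0.090253 = 0.292985.

0.293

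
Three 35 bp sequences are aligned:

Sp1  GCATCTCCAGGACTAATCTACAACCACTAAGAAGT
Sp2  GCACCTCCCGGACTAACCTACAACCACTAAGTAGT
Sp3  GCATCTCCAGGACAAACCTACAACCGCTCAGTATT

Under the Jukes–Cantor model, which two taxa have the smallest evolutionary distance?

Sp1 and Sp2

Sp1–Sp2: 4/35 differ, p = 0.114, d = 0.124.
Sp1–Sp3: 6/35 differ, p = 0.171, d = 0.195.
Sp2–Sp3: 6/35 differ, p = 0.171, d = 0.195.
The smallest distance is between Sp1 and Sp2.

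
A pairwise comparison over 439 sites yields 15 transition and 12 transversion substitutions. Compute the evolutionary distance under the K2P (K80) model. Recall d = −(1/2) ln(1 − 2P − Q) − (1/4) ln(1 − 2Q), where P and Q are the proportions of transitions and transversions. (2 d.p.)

P = 15/439 ≈ 0.034169 and Q = 12/439 ≈ 0.027335.
Under the Kimura two-parameter model, d = −½ ln(1 − 2P − Q) − ¼ ln(1 − 2Q).
1 − 2P − Q = 0.904327, giving −½ ln(0.904327) = 0.050282.
1 − 2Q = 0.94533, giving −¼ ln(0.94533) = 0.014055.
d = 0.050282 + 0.014055 = 0.064337.

0.06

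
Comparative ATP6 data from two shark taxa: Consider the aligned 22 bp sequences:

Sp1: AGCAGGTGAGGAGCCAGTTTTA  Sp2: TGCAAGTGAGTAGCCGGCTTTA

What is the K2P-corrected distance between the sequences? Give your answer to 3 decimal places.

Of 22 sites, 3 differences are transitions and 2 are transversions, so P = 3/22 ≈ 0.136364 and Q = 2/22 ≈ 0.090909.
Under the Kimura two-parameter model, d = −½ ln(1 − 2P − Q) − ¼ ln(1 − 2Q).
1 − 2P − Q = 0.636363, giving −½ ln(0.636363) = 0.225993.
1 − 2Q = 0.818182, giving −¼ ln(0.818182) = 0.050168.
d = 0.225993 + 0.050168 = 0.276161.

0.276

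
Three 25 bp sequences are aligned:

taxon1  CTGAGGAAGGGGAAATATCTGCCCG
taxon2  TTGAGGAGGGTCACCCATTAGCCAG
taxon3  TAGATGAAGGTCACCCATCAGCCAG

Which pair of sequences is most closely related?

taxon2 and taxon3

taxon1–taxon2: 10/25 differ, p = 0.400, d = 0.572.
taxon1–taxon3: 10/25 differ, p = 0.400, d = 0.572.
taxon2–taxon3: 4/25 differ, p = 0.160, d = 0.180.
The smallest distance is between taxon2 and taxon3.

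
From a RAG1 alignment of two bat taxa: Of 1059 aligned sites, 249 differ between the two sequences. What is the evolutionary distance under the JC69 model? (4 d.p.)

0.2821

p = 249/1059 ≈ 0.235127.
d = −(3/4) ln(1 − 4p/3) = −0.75 ln(1 − 0.313503) = −0.75 ln(0.686497)
  = −0.75 × (-0.376153) = 0.282115 substitutions/site.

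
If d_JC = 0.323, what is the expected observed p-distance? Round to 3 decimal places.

0.262

p = (3/4)(1 − e^(−4d/3)) = 0.75 × (1 − e^(-0.430667)) = 0.75 × (1 − 0.650075) = 0.262444.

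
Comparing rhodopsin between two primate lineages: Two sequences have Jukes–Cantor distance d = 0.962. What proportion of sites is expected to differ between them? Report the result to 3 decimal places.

p = (3/4)(1 − e^(−4d/3)) = 0.75 × (1 − e^(-1.282667)) = 0.75 × (1 − 0.277297) = 0.542027.

0.542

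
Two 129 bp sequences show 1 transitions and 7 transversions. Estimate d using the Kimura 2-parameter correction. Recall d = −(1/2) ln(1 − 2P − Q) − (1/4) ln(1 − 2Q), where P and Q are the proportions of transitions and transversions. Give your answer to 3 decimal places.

0.065

P = 1/129 ≈ 0.007752 and Q = 7/129 ≈ 0.054264.
Under the Kimura two-parameter model, d = −½ ln(1 − 2P − Q) − ¼ ln(1 − 2Q).
1 − 2P − Q = 0.930232, giving −½ ln(0.930232) = 0.036161.
1 − 2Q = 0.891472, giving −¼ ln(0.891472) = 0.028720.
d = 0.036161 + 0.028720 = 0.064881.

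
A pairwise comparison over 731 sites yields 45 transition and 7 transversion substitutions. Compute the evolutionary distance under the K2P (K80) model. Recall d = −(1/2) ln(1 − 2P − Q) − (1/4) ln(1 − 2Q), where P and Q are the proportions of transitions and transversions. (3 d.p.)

0.076

P = 45/731 ≈ 0.06156 and Q = 7/731 ≈ 0.009576.
Under the Kimura two-parameter model, d = −½ ln(1 − 2P − Q) − ¼ ln(1 − 2Q).
1 − 2P − Q = 0.867304, giving −½ ln(0.867304) = 0.071183.
1 − 2Q = 0.980848, giving −¼ ln(0.980848) = 0.004834.
d = 0.071183 + 0.004834 = 0.076017.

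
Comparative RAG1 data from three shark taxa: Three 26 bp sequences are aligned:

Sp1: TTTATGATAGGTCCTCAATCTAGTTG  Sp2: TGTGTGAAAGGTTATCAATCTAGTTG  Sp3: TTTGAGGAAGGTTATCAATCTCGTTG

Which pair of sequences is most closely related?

Sp1–Sp2: 5/26 differ, p = 0.192, d = 0.222.
Sp1–Sp3: 7/26 differ, p = 0.269, d = 0.334.
Sp2–Sp3: 4/26 differ, p = 0.154, d = 0.172.
The smallest distance is between Sp2 and Sp3.

Sp2 and Sp3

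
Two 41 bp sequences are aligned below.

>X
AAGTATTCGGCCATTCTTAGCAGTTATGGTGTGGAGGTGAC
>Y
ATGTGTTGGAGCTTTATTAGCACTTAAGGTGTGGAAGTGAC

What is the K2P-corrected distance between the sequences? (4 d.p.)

0.2951

Of 41 sites, 3 differences are transitions and 7 are transversions, so P = 3/41 ≈ 0.073171 and Q = 7/41 ≈ 0.170732.
Under the Kimura two-parameter model, d = −½ ln(1 − 2P − Q) − ¼ ln(1 − 2Q).
1 − 2P − Q = 0.682926, giving −½ ln(0.682926) = 0.190684.
1 − 2Q = 0.658536, giving −¼ ln(0.658536) = 0.104434.
d = 0.190684 + 0.104434 = 0.295118.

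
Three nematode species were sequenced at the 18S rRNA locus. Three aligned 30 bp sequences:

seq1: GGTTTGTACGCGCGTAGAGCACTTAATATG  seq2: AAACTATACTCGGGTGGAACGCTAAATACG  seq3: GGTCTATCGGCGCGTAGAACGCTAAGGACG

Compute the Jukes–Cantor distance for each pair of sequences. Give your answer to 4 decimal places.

d(seq1,seq2) = 0.5716, d(seq1,seq3) = 0.4408, d(seq2,seq3) = 0.4408

seq1–seq2: 12/30 sites differ → p = 0.4, d = −0.75 ln(1 − 0.533333) = 0.571605 ≈ 0.5716.
seq1–seq3: 10/30 sites differ → p ≈ 0.333333, d = −0.75 ln(1 − 0.444444) = 0.440839 ≈ 0.4408.
seq2–seq3: 10/30 sites differ → p ≈ 0.333333, d = −0.75 ln(1 − 0.444444) = 0.440839 ≈ 0.4408.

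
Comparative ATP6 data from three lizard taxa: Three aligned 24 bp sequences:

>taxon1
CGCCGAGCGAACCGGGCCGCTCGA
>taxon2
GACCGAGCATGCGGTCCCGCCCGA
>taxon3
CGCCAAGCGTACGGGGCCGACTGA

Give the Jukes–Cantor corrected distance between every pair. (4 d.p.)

d(taxon1,taxon2) = 0.5199, d(taxon1,taxon3) = 0.3041, d(taxon2,taxon3) = 0.5199

taxon1–taxon2: 9/24 sites differ → p = 0.375, d = −0.75 ln(1 − 0.5) = 0.519860 ≈ 0.5199.
taxon1–taxon3: 6/24 sites differ → p = 0.25, d = −0.75 ln(1 − 0.333333) = 0.304098 ≈ 0.3041.
taxon2–taxon3: 9/24 sites differ → p = 0.375, d = −0.75 ln(1 − 0.5) = 0.519860 ≈ 0.5199.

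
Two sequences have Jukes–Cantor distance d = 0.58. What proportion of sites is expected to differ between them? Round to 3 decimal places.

0.404

p = (3/4)(1 − e^(−4d/3)) = 0.75 × (1 − e^(-0.773333)) = 0.75 × (1 − 0.461472) = 0.403896.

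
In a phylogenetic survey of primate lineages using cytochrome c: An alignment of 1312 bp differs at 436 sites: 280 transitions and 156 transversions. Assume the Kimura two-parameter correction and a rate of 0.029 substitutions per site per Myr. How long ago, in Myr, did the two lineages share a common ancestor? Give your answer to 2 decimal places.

P = 280/1312 ≈ 0.213415 and Q = 156/1312 ≈ 0.118902.
Under the Kimura two-parameter model, d = −½ ln(1 − 2P − Q) − ¼ ln(1 − 2Q).
1 − 2P − Q = 0.454268, giving −½ ln(0.454268) = 0.394534.
1 − 2Q = 0.762196, giving −¼ ln(0.762196) = 0.067888.
d = 0.394534 + 0.067888 = 0.462422.
Under a molecular clock d = 2μt, so t = d/(2μ) = 0.462422 / (2 × 0.029) = 7.97 Myr.

7.97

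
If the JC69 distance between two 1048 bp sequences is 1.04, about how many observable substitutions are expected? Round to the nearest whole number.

590

Invert JC69: p = (3/4)(1 − e^(−4d/3)) = 0.75 × (1 − e^(-1.386667)) = 0.75 × (1 − 0.249907) = 0.562570.
Expected differing sites = pL ≈ 0.562570 × 1048 = 589.57336 ≈ 590.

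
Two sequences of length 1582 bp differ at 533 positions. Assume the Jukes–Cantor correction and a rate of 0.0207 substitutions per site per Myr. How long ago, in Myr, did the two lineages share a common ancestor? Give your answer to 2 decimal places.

p = 533/1582 ≈ 0.336915.
d = −(3/4) ln(1 − 4p/3) = −0.75 ln(1 − 0.44922) = −0.75 ln(0.55078)
  = −0.75 × (-0.596420) = 0.447315 substitutions/site.
Under a molecular clock d = 2μt, so t = d/(2μ) = 0.447315 / (2 × 0.0207) = 10.80 Myr.

10.80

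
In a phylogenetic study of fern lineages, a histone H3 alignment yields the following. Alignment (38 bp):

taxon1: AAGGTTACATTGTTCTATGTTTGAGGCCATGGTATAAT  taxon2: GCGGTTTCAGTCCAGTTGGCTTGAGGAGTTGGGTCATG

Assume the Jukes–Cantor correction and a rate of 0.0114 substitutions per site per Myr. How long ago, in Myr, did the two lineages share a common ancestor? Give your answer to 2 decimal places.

The sequences differ at 19 of 38 sites, so p = 19/38 = 0.5.
d = −(3/4) ln(1 − 4p/3) = −0.75 ln(1 − 0.666667) = −0.75 ln(0.333333)
  = −0.75 × (-1.098613) = 0.823960 substitutions/site.
Under a molecular clock d = 2μt, so t = d/(2μ) = 0.823960 / (2 × 0.0114) = 36.14 Myr.

36.14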